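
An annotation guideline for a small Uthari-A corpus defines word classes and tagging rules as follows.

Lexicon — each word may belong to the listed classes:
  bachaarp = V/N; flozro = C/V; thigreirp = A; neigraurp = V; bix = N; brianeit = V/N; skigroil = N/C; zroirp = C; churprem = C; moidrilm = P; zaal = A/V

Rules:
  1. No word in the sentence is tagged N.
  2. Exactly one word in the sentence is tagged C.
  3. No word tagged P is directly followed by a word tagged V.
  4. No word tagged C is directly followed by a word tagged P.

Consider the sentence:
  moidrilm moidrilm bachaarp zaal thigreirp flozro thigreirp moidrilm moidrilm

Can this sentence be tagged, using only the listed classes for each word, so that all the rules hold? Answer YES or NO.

Candidates per position — 1:moidrilm {P}; 2:moidrilm {P}; 3:bachaarp {V,N}; 4:zaal {A,V}; 5:thigreirp {A}; 6:flozro {C,V}; 7:thigreirp {A}; 8:moidrilm {P}; 9:moidrilm {P}.
Every candidate sequence violates at least one rule; no consistent tagging exists.

NO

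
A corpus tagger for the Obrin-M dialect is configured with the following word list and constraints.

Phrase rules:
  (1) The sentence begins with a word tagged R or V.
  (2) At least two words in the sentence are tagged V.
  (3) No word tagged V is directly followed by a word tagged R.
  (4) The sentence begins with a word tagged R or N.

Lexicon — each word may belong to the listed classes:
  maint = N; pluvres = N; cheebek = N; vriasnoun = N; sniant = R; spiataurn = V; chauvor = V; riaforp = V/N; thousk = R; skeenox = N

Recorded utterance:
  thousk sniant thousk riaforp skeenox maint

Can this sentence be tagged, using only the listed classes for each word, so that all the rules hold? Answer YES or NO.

Candidates per position — 1:thousk {R}; 2:sniant {R}; 3:thousk {R}; 4:riaforp {V,N}; 5:skeenox {N}; 6:maint {N}.
Rule 2 cannot be satisfied by any choice of tags from the lexicon.
So there is no consistent tagging.

NO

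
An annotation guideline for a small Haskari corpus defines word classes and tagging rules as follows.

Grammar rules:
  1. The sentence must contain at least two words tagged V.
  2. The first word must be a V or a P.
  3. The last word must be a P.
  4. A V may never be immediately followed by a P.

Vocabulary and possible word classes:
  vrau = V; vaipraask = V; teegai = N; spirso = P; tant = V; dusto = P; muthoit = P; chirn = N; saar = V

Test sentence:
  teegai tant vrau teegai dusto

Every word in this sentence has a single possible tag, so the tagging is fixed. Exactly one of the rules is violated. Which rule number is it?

Fixed tagging: N V V N P.
Applying the rules: R1 ok, R2 fails, R3 ok, R4 ok.
Only rule 2 fails.

2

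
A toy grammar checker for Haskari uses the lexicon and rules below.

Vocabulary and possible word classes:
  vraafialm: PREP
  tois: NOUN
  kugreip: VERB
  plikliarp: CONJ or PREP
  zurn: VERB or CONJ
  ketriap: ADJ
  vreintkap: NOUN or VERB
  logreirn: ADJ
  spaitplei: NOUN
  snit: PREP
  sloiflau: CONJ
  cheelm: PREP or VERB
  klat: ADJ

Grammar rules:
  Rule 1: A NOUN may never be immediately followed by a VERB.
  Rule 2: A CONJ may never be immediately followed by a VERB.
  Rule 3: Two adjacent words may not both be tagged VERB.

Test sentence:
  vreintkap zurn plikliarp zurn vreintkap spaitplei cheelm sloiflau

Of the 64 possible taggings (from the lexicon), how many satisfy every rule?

6

Candidates per position — 1:vreintkap {NOUN,VERB}; 2:zurn {VERB,CONJ}; 3:plikliarp {CONJ,PREP}; 4:zurn {VERB,CONJ}; 5:vreintkap {NOUN,VERB}; 6:spaitplei {NOUN}; 7:cheelm {PREP,VERB}; 8:sloiflau {CONJ}.
There are 64 candidate sequences in total.
Checking each against the rules leaves 6 sequences.
Count = 6.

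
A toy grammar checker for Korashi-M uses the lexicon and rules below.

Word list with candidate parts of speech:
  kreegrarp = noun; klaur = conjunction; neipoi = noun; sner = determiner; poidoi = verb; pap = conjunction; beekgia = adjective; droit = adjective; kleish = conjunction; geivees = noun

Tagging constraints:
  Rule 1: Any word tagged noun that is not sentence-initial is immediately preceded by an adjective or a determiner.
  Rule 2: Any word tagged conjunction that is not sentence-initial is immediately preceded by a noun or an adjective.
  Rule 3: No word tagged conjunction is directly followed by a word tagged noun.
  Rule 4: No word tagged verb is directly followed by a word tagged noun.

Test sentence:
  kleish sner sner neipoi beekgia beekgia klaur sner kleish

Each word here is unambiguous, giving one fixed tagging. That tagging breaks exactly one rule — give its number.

Fixed tagging: conjunction determiner determiner noun adjective adjective conjunction determiner conjunction.
Rule check: R1 ok, R2 fails, R3 ok, R4 ok.
Only rule 2 fails.

2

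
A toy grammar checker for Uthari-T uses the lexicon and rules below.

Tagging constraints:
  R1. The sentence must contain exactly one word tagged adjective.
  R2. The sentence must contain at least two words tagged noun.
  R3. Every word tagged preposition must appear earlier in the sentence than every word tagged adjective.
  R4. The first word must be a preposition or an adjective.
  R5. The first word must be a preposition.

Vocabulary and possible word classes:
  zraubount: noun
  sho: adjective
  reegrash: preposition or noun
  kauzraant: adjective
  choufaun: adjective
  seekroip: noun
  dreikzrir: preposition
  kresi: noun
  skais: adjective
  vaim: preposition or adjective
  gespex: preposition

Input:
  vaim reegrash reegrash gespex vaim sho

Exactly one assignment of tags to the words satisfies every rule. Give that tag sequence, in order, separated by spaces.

preposition noun noun preposition preposition adjective

Candidates per position — 1:vaim {preposition,adjective}; 2:reegrash {preposition,noun}; 3:reegrash {preposition,noun}; 4:gespex {preposition}; 5:vaim {preposition,adjective}; 6:sho {adjective}.
Word 1 cannot be adjective — rule 1 would then fail for every completion. It is preposition.
Word 2 cannot be preposition — rule 2 would then fail for every completion. It is noun.
Word 3 cannot be preposition — rule 2 would then fail for every completion. It is noun.
Word 5 cannot be adjective — rule 1 would then fail for every completion. It is preposition.
That leaves exactly one tagging: preposition noun noun preposition preposition adjective.
Verifying each rule — rule 1 satisfied; rule 2 satisfied; rule 3 satisfied; rule 4 satisfied; rule 5 satisfied.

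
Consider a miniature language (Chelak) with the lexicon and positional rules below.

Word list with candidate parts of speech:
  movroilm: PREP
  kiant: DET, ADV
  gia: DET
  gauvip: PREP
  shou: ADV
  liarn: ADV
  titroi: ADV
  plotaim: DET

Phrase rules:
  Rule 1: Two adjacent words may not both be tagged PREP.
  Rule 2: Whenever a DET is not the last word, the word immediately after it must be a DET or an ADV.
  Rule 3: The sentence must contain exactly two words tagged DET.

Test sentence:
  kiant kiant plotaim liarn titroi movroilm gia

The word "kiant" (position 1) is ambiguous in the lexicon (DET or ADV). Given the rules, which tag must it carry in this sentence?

Candidates per position — 1:kiant {DET,ADV}; 2:kiant {DET,ADV}; 3:plotaim {DET}; 4:liarn {ADV}; 5:titroi {ADV}; 6:movroilm {PREP}; 7:gia {DET}.
Word 1 cannot be DET — rule 3 would then fail for every completion. It is ADV.
Word 2 cannot be DET — rule 3 would then fail for every completion. It is ADV.
The only consistent sequence is: ADV ADV DET ADV ADV PREP DET.
Rule-by-rule: rule 1 ✓; rule 2 ✓; rule 3 ✓.

ADV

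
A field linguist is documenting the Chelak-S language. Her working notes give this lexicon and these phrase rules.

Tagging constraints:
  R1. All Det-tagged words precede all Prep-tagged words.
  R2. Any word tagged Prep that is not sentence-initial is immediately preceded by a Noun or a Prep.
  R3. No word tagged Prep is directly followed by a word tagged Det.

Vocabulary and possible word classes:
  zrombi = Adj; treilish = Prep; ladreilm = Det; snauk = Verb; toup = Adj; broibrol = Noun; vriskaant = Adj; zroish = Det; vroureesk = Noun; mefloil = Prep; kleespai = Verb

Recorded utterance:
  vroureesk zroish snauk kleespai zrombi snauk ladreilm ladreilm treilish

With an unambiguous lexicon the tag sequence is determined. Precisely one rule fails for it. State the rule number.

2

Fixed tagging: Noun Det Verb Verb Adj Verb Det Det Prep.
Rule check: R1 ok, R2 fails, R3 ok.
Only rule 2 fails.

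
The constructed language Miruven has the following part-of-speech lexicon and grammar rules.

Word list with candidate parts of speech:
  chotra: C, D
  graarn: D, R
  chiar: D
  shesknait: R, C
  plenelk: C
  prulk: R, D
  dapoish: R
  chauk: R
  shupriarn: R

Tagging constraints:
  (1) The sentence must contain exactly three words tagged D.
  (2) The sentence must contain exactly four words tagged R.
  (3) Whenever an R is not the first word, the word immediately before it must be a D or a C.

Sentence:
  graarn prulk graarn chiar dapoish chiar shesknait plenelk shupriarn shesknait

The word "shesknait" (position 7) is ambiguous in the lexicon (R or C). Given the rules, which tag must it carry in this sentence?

C

Candidates per position — 1:graarn {D,R}; 2:prulk {R,D}; 3:graarn {D,R}; 4:chiar {D}; 5:dapoish {R}; 6:chiar {D}; 7:shesknait {R,C}; 8:plenelk {C}; 9:shupriarn {R}; 10:shesknait {R,C}.
Position 10: tagging it R would leave rule 3 unsatisfiable, so it must be C.
Position 7: the remaining choice is settled jointly with positions 1, 2, 3 — only C at position 7 is part of a tagging that satisfies every rule.
That leaves exactly one tagging: R D R D R D C C R C.
Checking: rule 1 holds; rule 2 holds; rule 3 holds.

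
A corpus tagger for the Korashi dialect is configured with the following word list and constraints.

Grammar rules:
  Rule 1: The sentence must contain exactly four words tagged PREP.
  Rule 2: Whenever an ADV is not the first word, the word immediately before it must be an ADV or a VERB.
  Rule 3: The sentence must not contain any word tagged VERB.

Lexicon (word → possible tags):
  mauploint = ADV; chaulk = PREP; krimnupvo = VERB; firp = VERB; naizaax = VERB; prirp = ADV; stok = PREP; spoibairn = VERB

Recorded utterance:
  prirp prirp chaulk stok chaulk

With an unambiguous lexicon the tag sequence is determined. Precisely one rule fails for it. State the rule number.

Fixed tagging: ADV ADV PREP PREP PREP.
Applying the rules: R1 ✗, R2 ✓, R3 ✓.
Only rule 1 fails.

1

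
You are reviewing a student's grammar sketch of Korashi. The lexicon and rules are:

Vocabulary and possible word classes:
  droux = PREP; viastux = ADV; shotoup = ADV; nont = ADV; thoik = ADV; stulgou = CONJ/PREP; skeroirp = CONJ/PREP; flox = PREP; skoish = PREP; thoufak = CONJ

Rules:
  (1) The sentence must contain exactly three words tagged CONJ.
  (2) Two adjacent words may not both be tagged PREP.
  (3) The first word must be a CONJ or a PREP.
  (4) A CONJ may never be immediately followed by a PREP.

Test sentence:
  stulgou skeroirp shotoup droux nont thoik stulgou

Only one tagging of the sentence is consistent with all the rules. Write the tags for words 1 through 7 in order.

CONJ CONJ ADV PREP ADV ADV CONJ

Candidates per position — 1:stulgou {CONJ,PREP}; 2:skeroirp {CONJ,PREP}; 3:shotoup {ADV}; 4:droux {PREP}; 5:nont {ADV}; 6:thoik {ADV}; 7:stulgou {CONJ,PREP}.
Word 1 cannot be PREP — rule 1 would then fail for every completion. It is CONJ.
Word 2 cannot be PREP — rule 1 would then fail for every completion. It is CONJ.
Word 7 cannot be PREP — rule 1 would then fail for every completion. It is CONJ.
The unique satisfying tagging is: CONJ CONJ ADV PREP ADV ADV CONJ.
Verifying each rule — rule 1 satisfied; rule 2 satisfied; rule 3 satisfied; rule 4 satisfied.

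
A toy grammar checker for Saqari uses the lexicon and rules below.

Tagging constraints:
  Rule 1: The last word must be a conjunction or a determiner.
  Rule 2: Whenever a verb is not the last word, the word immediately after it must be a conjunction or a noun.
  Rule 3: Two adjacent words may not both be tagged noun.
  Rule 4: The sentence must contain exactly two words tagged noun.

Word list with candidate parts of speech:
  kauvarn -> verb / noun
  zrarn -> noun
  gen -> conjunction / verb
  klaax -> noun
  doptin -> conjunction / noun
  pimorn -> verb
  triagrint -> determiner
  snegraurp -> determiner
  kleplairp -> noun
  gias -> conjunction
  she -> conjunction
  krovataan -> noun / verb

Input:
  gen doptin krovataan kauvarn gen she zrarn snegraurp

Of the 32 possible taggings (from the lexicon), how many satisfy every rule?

Candidates per position — 1:gen {conjunction,verb}; 2:doptin {conjunction,noun}; 3:krovataan {noun,verb}; 4:kauvarn {verb,noun}; 5:gen {conjunction,verb}; 6:she {conjunction}; 7:zrarn {noun}; 8:snegraurp {determiner}.
There are 32 candidate sequences in total.
Checking each against the rules leaves 6 sequences.
Count = 6.

6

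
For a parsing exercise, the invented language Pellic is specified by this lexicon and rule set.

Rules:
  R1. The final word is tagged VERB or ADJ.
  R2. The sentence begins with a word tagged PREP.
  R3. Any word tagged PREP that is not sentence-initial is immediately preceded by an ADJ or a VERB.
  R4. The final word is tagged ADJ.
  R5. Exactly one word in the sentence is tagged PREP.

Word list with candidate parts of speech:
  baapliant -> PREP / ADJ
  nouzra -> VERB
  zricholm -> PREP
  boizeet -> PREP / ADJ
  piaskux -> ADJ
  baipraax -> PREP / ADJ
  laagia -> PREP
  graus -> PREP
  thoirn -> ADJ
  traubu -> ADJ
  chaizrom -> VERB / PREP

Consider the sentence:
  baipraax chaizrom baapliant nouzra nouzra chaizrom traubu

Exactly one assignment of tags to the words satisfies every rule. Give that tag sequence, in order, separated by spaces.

Candidates per position — 1:baipraax {PREP,ADJ}; 2:chaizrom {VERB,PREP}; 3:baapliant {PREP,ADJ}; 4:nouzra {VERB}; 5:nouzra {VERB}; 6:chaizrom {VERB,PREP}; 7:traubu {ADJ}.
Position 1: ADJ is ruled out by rule 2; that leaves PREP.
Position 2: PREP is ruled out by rule 3; that leaves VERB.
Position 3: PREP is ruled out by rule 5; that leaves ADJ.
Position 6: PREP is ruled out by rule 5; that leaves VERB.
So the tagging must be: PREP VERB ADJ VERB VERB VERB ADJ.
Checking: rule 1 satisfied; rule 2 satisfied; rule 3 satisfied; rule 4 satisfied; rule 5 satisfied.

PREP VERB ADJ VERB VERB VERB ADJ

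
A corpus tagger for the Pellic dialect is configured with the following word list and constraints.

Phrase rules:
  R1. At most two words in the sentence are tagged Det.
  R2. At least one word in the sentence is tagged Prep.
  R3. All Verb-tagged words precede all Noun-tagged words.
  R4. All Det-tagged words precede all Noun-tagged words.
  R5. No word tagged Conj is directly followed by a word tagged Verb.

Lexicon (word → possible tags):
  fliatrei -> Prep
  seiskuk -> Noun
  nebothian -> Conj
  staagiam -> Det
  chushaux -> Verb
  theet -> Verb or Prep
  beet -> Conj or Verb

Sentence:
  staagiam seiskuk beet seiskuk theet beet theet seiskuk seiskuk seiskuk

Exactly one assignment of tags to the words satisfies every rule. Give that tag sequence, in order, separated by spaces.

Candidates per position — 1:staagiam {Det}; 2:seiskuk {Noun}; 3:beet {Conj,Verb}; 4:seiskuk {Noun}; 5:theet {Verb,Prep}; 6:beet {Conj,Verb}; 7:theet {Verb,Prep}; 8:seiskuk {Noun}; 9:seiskuk {Noun}; 10:seiskuk {Noun}.
Word 3 cannot be Verb — rule 3 would then fail for every completion. It is Conj.
Word 5 cannot be Verb — rule 3 would then fail for every completion. It is Prep.
Word 6 cannot be Verb — rule 3 would then fail for every completion. It is Conj.
Word 7 cannot be Verb — rule 3 would then fail for every completion. It is Prep.
The unique satisfying tagging is: Det Noun Conj Noun Prep Conj Prep Noun Noun Noun.
Check: rule 1 holds; rule 2 holds; rule 3 holds; rule 4 holds; rule 5 holds.

Det Noun Conj Noun Prep Conj Prep Noun Noun Noun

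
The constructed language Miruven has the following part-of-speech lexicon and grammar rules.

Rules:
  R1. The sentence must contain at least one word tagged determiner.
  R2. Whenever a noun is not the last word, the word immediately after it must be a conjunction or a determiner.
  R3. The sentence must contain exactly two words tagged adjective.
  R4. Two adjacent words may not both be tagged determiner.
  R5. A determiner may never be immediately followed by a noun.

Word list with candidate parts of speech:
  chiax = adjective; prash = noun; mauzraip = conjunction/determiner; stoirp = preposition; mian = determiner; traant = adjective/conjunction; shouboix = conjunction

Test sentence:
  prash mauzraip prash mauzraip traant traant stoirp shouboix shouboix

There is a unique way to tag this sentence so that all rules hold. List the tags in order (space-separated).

noun conjunction noun determiner adjective adjective preposition conjunction conjunction

Candidates per position — 1:prash {noun}; 2:mauzraip {conjunction,determiner}; 3:prash {noun}; 4:mauzraip {conjunction,determiner}; 5:traant {adjective,conjunction}; 6:traant {adjective,conjunction}; 7:stoirp {preposition}; 8:shouboix {conjunction}; 9:shouboix {conjunction}.
If word 2 were determiner, no tagging could satisfy rule 5; so word 2 is conjunction.
If word 4 were conjunction, no tagging could satisfy rule 1; so word 4 is determiner.
If word 5 were conjunction, no tagging could satisfy rule 3; so word 5 is adjective.
If word 6 were conjunction, no tagging could satisfy rule 3; so word 6 is adjective.
So the tagging must be: noun conjunction noun determiner adjective adjective preposition conjunction conjunction.
Verifying each rule — rule 1 satisfied; rule 2 satisfied; rule 3 satisfied; rule 4 satisfied; rule 5 satisfied.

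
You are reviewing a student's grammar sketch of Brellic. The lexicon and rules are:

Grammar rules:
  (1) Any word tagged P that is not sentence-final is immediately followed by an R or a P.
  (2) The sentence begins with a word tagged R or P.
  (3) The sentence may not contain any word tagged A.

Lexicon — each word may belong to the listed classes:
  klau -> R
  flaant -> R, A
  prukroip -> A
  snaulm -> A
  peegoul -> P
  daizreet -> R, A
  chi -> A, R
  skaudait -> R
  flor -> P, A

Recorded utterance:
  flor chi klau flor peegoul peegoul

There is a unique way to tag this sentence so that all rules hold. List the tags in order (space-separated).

P R R P P P

Candidates per position — 1:flor {P,A}; 2:chi {A,R}; 3:klau {R}; 4:flor {P,A}; 5:peegoul {P}; 6:peegoul {P}.
Position 1: A is ruled out by rule 2; that leaves P.
Position 2: A is ruled out by rule 1; that leaves R.
Position 4: A is ruled out by rule 3; that leaves P.
So the tagging must be: P R R P P P.
Rule-by-rule: rule 1 holds; rule 2 holds; rule 3 holds.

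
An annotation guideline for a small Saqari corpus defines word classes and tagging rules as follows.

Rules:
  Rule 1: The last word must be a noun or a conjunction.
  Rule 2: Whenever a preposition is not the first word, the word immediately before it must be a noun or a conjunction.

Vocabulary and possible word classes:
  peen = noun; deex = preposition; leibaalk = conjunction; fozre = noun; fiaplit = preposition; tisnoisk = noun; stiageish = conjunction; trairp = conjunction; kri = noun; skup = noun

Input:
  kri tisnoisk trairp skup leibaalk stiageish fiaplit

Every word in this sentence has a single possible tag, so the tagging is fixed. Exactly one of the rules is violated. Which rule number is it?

Fixed tagging: noun noun conjunction noun conjunction conjunction preposition.
Applying the rules: R1 fail, R2 pass.
Only rule 1 fails.

1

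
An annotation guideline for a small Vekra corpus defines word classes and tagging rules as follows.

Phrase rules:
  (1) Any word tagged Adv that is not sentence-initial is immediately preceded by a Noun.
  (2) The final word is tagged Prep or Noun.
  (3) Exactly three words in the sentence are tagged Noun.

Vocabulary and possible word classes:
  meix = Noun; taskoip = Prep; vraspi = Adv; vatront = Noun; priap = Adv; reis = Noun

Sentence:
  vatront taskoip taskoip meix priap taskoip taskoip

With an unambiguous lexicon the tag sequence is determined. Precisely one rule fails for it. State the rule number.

Fixed tagging: Noun Prep Prep Noun Adv Prep Prep.
Applying the rules: R1 pass, R2 pass, R3 fail.
Only rule 3 fails.

3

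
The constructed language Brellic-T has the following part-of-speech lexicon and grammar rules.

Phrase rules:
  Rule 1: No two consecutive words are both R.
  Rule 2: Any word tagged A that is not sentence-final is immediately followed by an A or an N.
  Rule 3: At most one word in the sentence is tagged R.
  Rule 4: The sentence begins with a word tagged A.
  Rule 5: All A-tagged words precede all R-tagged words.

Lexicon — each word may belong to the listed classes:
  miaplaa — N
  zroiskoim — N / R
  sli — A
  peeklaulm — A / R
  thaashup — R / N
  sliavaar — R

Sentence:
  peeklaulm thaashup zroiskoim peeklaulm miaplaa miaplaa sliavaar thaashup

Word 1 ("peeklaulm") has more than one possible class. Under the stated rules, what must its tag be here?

A

Candidates per position — 1:peeklaulm {A,R}; 2:thaashup {R,N}; 3:zroiskoim {N,R}; 4:peeklaulm {A,R}; 5:miaplaa {N}; 6:miaplaa {N}; 7:sliavaar {R}; 8:thaashup {R,N}.
Position 1: R is ruled out by rule 3; that leaves A.
Position 2: R is ruled out by rule 2; that leaves N.
Position 3: R is ruled out by rule 3; that leaves N.
Position 4: R is ruled out by rule 3; that leaves A.
Position 8: R is ruled out by rule 1; that leaves N.
The only consistent sequence is: A N N A N N R N.
Checking: rule 1 satisfied; rule 2 satisfied; rule 3 satisfied; rule 4 satisfied; rule 5 satisfied.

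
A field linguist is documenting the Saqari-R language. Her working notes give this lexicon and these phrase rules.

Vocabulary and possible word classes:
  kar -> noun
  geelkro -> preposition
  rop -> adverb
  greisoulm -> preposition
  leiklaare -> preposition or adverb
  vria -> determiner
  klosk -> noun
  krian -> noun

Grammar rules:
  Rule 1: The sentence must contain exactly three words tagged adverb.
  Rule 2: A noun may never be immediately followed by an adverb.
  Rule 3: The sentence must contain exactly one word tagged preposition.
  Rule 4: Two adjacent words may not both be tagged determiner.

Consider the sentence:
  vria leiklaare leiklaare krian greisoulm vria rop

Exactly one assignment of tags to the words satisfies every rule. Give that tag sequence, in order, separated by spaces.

determiner adverb adverb noun preposition determiner adverb

Candidates per position — 1:vria {determiner}; 2:leiklaare {preposition,adverb}; 3:leiklaare {preposition,adverb}; 4:krian {noun}; 5:greisoulm {preposition}; 6:vria {determiner}; 7:rop {adverb}.
If word 2 were preposition, no tagging could satisfy rule 1; so word 2 is adverb.
If word 3 were preposition, no tagging could satisfy rule 1; so word 3 is adverb.
The only consistent sequence is: determiner adverb adverb noun preposition determiner adverb.
Verifying each rule — rule 1 ok; rule 2 ok; rule 3 ok; rule 4 ok.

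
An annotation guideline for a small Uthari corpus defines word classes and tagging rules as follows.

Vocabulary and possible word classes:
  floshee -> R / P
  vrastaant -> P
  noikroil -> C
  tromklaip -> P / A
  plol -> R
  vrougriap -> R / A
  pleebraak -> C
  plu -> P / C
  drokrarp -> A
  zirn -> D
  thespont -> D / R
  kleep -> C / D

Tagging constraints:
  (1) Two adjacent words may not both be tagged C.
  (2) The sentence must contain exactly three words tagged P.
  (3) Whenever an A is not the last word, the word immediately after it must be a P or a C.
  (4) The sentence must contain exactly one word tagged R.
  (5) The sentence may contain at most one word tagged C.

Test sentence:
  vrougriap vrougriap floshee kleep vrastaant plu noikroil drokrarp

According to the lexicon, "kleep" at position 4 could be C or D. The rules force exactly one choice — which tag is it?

D

Candidates per position — 1:vrougriap {R,A}; 2:vrougriap {R,A}; 3:floshee {R,P}; 4:kleep {C,D}; 5:vrastaant {P}; 6:plu {P,C}; 7:noikroil {C}; 8:drokrarp {A}.
Position 1: tagging it A would leave rule 3 unsatisfiable, so it must be R.
Position 2: tagging it R would leave rule 4 unsatisfiable, so it must be A.
Position 3: tagging it R would leave rule 2 unsatisfiable, so it must be P.
Position 4: tagging it C would leave rule 5 unsatisfiable, so it must be D.
Position 6: tagging it C would leave rule 1 unsatisfiable, so it must be P.
The unique satisfying tagging is: R A P D P P C A.
Verifying each rule — rule 1 ✓; rule 2 ✓; rule 3 ✓; rule 4 ✓; rule 5 ✓.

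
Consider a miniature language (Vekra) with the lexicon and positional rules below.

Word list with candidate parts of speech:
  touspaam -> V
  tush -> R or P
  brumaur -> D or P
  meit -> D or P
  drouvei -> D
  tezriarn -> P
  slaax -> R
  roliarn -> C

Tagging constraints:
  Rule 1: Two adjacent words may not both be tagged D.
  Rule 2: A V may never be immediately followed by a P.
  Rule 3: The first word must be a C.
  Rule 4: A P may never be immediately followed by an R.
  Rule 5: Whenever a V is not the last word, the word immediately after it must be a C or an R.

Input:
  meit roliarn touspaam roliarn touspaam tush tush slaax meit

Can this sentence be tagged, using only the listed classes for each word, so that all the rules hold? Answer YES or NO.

Candidates per position — 1:meit {D,P}; 2:roliarn {C}; 3:touspaam {V}; 4:roliarn {C}; 5:touspaam {V}; 6:tush {R,P}; 7:tush {R,P}; 8:slaax {R}; 9:meit {D,P}.
Rule 3 cannot be satisfied by any choice of tags from the lexicon.
So there is no consistent tagging.

NO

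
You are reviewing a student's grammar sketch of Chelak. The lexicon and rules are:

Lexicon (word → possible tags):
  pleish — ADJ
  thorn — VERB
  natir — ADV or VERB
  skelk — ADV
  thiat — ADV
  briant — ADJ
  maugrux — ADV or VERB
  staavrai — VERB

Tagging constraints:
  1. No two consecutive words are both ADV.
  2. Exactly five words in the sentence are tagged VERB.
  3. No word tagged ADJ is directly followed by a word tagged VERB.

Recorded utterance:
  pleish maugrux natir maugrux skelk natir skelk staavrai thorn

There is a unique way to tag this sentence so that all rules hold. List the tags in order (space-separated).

ADJ ADV VERB VERB ADV VERB ADV VERB VERB

Candidates per position — 1:pleish {ADJ}; 2:maugrux {ADV,VERB}; 3:natir {ADV,VERB}; 4:maugrux {ADV,VERB}; 5:skelk {ADV}; 6:natir {ADV,VERB}; 7:skelk {ADV}; 8:staavrai {VERB}; 9:thorn {VERB}.
Word 2 cannot be VERB — rule 3 would then fail for every completion. It is ADV.
Word 3 cannot be ADV — rule 1 would then fail for every completion. It is VERB.
Word 4 cannot be ADV — rule 1 would then fail for every completion. It is VERB.
Word 6 cannot be ADV — rule 1 would then fail for every completion. It is VERB.
The unique satisfying tagging is: ADJ ADV VERB VERB ADV VERB ADV VERB VERB.
Checking: rule 1 holds; rule 2 holds; rule 3 holds.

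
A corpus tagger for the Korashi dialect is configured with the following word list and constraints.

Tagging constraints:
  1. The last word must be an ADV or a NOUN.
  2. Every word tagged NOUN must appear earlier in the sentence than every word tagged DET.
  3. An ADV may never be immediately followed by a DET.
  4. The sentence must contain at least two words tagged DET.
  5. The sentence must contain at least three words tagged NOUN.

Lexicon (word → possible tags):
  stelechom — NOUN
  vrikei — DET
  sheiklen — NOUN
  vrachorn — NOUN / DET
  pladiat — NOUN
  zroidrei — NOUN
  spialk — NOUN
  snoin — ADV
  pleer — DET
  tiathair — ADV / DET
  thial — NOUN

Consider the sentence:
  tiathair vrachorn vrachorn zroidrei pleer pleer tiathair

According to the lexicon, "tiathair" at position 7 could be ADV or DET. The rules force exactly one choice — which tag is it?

ADV

Candidates per position — 1:tiathair {ADV,DET}; 2:vrachorn {NOUN,DET}; 3:vrachorn {NOUN,DET}; 4:zroidrei {NOUN}; 5:pleer {DET}; 6:pleer {DET}; 7:tiathair {ADV,DET}.
Word 1 cannot be DET — rule 2 would then fail for every completion. It is ADV.
Word 2 cannot be DET — rule 2 would then fail for every completion. It is NOUN.
Word 3 cannot be DET — rule 2 would then fail for every completion. It is NOUN.
Word 7 cannot be DET — rule 1 would then fail for every completion. It is ADV.
The unique satisfying tagging is: ADV NOUN NOUN NOUN DET DET ADV.
Verifying each rule — rule 1 ✓; rule 2 ✓; rule 3 ✓; rule 4 ✓; rule 5 ✓.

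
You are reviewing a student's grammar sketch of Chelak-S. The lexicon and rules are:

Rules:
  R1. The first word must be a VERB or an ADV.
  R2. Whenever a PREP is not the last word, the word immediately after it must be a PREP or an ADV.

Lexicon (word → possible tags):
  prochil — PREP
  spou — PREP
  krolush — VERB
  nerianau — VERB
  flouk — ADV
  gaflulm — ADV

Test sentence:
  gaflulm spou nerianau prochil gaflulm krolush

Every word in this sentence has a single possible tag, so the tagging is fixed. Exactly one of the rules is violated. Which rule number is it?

2

Fixed tagging: ADV PREP VERB PREP ADV VERB.
Checking each rule: R1 ✓, R2 ✗.
Only rule 2 fails.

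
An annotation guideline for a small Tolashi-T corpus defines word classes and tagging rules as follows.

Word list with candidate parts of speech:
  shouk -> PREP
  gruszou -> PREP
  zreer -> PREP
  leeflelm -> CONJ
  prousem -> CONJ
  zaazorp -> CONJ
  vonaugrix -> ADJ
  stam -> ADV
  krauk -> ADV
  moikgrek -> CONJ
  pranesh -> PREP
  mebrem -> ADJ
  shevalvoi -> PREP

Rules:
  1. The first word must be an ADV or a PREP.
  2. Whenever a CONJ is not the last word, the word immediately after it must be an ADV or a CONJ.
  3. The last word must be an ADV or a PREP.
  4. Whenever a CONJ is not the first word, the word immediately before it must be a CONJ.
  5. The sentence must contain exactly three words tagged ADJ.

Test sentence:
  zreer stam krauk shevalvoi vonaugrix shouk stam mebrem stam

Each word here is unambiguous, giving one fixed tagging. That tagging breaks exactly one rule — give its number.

5

Fixed tagging: PREP ADV ADV PREP ADJ PREP ADV ADJ ADV.
Applying the rules: R1 holds, R2 holds, R3 holds, R4 holds, R5 violated.
Only rule 5 fails.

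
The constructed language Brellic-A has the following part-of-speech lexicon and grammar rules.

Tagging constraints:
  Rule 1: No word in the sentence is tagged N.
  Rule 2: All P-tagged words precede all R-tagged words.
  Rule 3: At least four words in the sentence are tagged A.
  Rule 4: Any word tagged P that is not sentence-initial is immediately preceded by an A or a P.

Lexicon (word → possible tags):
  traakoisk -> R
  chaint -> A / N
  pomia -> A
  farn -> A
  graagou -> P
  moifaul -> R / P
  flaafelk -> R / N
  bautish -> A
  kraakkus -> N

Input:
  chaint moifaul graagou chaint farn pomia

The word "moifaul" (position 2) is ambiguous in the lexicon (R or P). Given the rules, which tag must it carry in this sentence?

P

Candidates per position — 1:chaint {A,N}; 2:moifaul {R,P}; 3:graagou {P}; 4:chaint {A,N}; 5:farn {A}; 6:pomia {A}.
Word 1 cannot be N — rule 1 would then fail for every completion. It is A.
Word 2 cannot be R — rule 2 would then fail for every completion. It is P.
Word 4 cannot be N — rule 1 would then fail for every completion. It is A.
So the tagging must be: A P P A A A.
Rule-by-rule: rule 1 holds; rule 2 holds; rule 3 holds; rule 4 holds.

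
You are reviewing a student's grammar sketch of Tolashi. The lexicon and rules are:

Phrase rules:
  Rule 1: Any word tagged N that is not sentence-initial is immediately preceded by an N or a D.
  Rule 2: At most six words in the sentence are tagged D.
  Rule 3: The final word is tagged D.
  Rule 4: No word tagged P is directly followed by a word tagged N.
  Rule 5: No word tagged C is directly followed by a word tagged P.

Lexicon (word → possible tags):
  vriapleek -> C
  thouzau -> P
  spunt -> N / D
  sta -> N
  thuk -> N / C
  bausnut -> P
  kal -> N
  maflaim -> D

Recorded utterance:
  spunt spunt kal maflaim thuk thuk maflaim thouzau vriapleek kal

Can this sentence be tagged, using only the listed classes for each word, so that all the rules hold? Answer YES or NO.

Candidates per position — 1:spunt {N,D}; 2:spunt {N,D}; 3:kal {N}; 4:maflaim {D}; 5:thuk {N,C}; 6:thuk {N,C}; 7:maflaim {D}; 8:thouzau {P}; 9:vriapleek {C}; 10:kal {N}.
Rule 1 cannot be satisfied by any choice of tags from the lexicon.
So there is no consistent tagging.

NO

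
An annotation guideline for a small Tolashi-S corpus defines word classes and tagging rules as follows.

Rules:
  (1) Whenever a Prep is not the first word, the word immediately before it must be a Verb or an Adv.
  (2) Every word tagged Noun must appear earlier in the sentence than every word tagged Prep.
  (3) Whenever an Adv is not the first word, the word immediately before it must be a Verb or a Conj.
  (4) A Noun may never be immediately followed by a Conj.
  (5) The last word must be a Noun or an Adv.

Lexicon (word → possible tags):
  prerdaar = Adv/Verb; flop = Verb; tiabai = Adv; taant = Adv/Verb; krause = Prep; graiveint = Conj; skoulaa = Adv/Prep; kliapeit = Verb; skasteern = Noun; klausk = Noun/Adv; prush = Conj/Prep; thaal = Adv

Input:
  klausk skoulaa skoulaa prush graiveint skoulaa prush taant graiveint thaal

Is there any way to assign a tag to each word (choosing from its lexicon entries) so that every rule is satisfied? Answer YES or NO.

Candidates per position — 1:klausk {Noun,Adv}; 2:skoulaa {Adv,Prep}; 3:skoulaa {Adv,Prep}; 4:prush {Conj,Prep}; 5:graiveint {Conj}; 6:skoulaa {Adv,Prep}; 7:prush {Conj,Prep}; 8:taant {Adv,Verb}; 9:graiveint {Conj}; 10:thaal {Adv}.
Every candidate sequence violates at least one rule; no consistent tagging exists.

NO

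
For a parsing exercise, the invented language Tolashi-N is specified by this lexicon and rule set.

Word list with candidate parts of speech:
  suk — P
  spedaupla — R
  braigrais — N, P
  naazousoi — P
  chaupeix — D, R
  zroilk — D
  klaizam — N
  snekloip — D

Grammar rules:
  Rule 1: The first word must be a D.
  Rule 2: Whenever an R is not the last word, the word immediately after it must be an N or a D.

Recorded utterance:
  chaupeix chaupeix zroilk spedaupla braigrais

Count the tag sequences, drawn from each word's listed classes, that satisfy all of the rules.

2

Candidates per position — 1:chaupeix {D,R}; 2:chaupeix {D,R}; 3:zroilk {D}; 4:spedaupla {R}; 5:braigrais {N,P}.
There are 8 candidate sequences in total.
The sequences that satisfy every rule: D D D R N; D R D R N.
Count = 2.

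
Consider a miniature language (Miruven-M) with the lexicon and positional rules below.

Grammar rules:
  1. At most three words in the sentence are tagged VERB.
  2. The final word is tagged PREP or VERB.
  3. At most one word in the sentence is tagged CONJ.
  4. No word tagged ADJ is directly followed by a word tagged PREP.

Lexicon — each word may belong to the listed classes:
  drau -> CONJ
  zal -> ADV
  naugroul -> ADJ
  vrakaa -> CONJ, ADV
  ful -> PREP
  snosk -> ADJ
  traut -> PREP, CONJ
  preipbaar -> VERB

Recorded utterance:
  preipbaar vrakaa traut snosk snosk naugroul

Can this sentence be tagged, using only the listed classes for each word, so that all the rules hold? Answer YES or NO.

Candidates per position — 1:preipbaar {VERB}; 2:vrakaa {CONJ,ADV}; 3:traut {PREP,CONJ}; 4:snosk {ADJ}; 5:snosk {ADJ}; 6:naugroul {ADJ}.
Rule 2 cannot be satisfied by any choice of tags from the lexicon.
So there is no consistent tagging.

NO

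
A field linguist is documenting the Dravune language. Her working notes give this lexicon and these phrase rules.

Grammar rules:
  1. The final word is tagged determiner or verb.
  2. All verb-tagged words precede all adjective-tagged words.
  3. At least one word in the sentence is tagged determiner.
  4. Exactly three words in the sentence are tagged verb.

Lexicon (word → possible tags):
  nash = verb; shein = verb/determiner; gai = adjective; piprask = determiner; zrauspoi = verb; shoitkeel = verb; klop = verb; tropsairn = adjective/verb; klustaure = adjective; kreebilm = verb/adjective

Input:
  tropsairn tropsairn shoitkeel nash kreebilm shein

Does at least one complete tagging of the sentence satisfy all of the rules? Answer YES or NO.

Candidates per position — 1:tropsairn {adjective,verb}; 2:tropsairn {adjective,verb}; 3:shoitkeel {verb}; 4:nash {verb}; 5:kreebilm {verb,adjective}; 6:shein {verb,determiner}.
Every candidate sequence violates at least one rule; no consistent tagging exists.

NO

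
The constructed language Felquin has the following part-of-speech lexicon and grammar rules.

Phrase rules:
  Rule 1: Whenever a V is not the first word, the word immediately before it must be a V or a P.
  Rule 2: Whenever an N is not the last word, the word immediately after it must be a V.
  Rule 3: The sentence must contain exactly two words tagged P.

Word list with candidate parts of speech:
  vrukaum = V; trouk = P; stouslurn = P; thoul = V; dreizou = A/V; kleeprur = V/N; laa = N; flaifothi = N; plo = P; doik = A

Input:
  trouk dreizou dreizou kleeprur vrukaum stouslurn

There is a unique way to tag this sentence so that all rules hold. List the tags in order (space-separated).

Candidates per position — 1:trouk {P}; 2:dreizou {A,V}; 3:dreizou {A,V}; 4:kleeprur {V,N}; 5:vrukaum {V}; 6:stouslurn {P}.
Word 2 cannot be A — rule 1 would then fail for every completion. It is V.
Word 3 cannot be A — rule 1 would then fail for every completion. It is V.
Word 4 cannot be N — rule 1 would then fail for every completion. It is V.
So the tagging must be: P V V V V P.
Checking: rule 1 ok; rule 2 ok; rule 3 ok.

P V V V V P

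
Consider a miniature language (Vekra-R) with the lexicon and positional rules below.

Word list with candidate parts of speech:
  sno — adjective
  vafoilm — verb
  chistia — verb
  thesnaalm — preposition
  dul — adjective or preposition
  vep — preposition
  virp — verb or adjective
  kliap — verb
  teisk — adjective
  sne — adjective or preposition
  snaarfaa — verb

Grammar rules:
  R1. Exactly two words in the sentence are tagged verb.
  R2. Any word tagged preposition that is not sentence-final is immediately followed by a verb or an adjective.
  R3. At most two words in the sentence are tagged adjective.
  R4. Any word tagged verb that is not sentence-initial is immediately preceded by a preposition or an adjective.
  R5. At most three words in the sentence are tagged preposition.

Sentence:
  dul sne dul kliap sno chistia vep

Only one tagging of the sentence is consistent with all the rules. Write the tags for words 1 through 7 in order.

preposition adjective preposition verb adjective verb preposition

Candidates per position — 1:dul {adjective,preposition}; 2:sne {adjective,preposition}; 3:dul {adjective,preposition}; 4:kliap {verb}; 5:sno {adjective}; 6:chistia {verb}; 7:vep {preposition}.
The remaining ambiguous positions (1, 2, 3) are resolved jointly — only one combination satisfies every rule.
The only consistent sequence is: preposition adjective preposition verb adjective verb preposition.
Rule-by-rule: rule 1 satisfied; rule 2 satisfied; rule 3 satisfied; rule 4 satisfied; rule 5 satisfied.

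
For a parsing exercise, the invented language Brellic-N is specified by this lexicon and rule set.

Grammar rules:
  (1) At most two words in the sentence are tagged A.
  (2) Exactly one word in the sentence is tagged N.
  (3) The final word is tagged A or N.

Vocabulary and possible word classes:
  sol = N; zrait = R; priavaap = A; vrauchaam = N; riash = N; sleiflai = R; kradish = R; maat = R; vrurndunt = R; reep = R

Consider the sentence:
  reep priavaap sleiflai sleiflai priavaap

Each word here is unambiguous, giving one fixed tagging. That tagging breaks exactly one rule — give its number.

2

Fixed tagging: R A R R A.
Applying the rules: R1 pass, R2 fail, R3 pass.
Only rule 2 fails.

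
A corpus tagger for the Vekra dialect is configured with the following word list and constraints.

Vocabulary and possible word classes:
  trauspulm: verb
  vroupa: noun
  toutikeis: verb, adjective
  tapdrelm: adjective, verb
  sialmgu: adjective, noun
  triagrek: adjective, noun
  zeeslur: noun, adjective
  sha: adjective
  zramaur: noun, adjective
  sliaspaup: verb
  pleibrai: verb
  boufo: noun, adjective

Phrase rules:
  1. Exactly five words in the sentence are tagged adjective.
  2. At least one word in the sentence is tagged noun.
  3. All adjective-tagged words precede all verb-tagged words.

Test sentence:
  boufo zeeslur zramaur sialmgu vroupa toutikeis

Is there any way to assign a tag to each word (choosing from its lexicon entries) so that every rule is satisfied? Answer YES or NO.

YES

Candidates per position — 1:boufo {noun,adjective}; 2:zeeslur {noun,adjective}; 3:zramaur {noun,adjective}; 4:sialmgu {adjective,noun}; 5:vroupa {noun}; 6:toutikeis {verb,adjective}.
One satisfying assignment: adjective adjective adjective adjective noun adjective.
Checking: rule 1 ✓; rule 2 ✓; rule 3 ✓.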